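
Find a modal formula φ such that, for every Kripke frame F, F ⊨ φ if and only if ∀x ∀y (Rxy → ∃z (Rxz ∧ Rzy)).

□□ψ → □ψ

This is density; the standard corresponding axiom is C4: □□ψ → □ψ.
Suppose □□ψ→□ψ is valid. Take Rxy and set V(ψ)={w : xR²w}. Then □□ψ at x, so □ψ at x, so ψ at y, i.e. ∃z(Rxz∧Rzy).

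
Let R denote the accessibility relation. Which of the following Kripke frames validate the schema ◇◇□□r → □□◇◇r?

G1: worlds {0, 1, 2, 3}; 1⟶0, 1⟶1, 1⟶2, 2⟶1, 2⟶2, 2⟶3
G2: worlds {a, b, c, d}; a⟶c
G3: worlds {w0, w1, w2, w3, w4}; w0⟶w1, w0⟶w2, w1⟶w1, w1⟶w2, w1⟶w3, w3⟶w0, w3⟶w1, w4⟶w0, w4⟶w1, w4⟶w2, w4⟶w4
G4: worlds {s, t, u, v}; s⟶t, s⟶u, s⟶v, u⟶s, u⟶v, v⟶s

Frame correspondent (Sahlqvist): ∀x ∀y ∀z ((xR²y ∧ xR²z) → ∃w (yR²w ∧ zR²w)) — i.e. a generalized confluence (Geach) condition.
G1: fails — 1R²0, 1R²0 but no w with 0R²w and 0R²w.
G2: ✓.
G3: fails — w0R²w1, w0R²w2 but no w with w1R²w and w2R²w.
G4: fails — uR²s, uR²t but no w with sR²w and tR²w.
Valid on: G2.

G2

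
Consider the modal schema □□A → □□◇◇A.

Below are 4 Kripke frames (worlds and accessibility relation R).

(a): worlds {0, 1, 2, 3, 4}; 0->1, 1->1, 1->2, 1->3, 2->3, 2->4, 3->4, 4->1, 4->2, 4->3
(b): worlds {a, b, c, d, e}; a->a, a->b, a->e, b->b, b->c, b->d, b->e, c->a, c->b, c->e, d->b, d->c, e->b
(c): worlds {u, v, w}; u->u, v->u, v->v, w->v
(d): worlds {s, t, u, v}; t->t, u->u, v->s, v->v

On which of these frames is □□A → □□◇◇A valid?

(a), (b), (c)

Frame correspondent (Sahlqvist): ∀x ∀z (xR²z → ∃w (xR²w ∧ zR²w)) — i.e. a generalized confluence (Geach) condition.
(a): condition met.
(b): condition met.
(c): condition met.
(d): fails — vR²s but no w with vR²w and sR²w.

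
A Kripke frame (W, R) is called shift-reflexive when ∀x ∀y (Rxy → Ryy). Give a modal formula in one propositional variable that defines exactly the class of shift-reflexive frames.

This is shift-reflexivity; the standard corresponding axiom is T□: □(□s → s).
Suppose □(□s→s) is valid. Take Rxy and set V(s)={w : Ryw}. Then at y, □s holds; since □(□s→s) at x, □s→s at y, so s at y, i.e. Ryy.

□(□s → s)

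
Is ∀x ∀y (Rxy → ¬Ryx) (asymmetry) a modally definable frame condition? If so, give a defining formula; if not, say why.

No

Modal frame validity is preserved under surjective bounded morphisms.
The 3-cycle (worlds s,t,u with s→t→u→s) is asymmetric. Mapping every world to a single reflexive point • is a surjective bounded morphism, and the reflexive point is not asymmetric (R•• but asymmetry requires ¬R••).
Hence asymmetry is not modally definable.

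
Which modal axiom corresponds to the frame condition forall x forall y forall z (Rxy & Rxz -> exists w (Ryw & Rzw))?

◇□ψ → □◇ψ

A defining formula is ◇□ψ → □◇ψ (the .2 axiom).
Suppose ◇□ψ→□◇ψ is valid. Take Rxy, Rxz and set V(ψ)={w : Ryw}. Then □ψ at y so ◇□ψ at x, so □◇ψ at x, so ◇ψ at z, giving w with Rzw and Ryw.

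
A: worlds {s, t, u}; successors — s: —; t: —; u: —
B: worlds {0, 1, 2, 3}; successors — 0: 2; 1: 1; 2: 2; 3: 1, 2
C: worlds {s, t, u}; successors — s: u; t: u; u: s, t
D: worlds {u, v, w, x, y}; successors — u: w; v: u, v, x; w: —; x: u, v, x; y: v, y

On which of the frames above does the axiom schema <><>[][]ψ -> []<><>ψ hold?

Frame correspondent (Sahlqvist): forall x forall y forall z ((x R^2 y & xRz) -> exists w (y R^2 w & z R^2 w)) — i.e. a generalized confluence (Geach) condition.
A: condition met.
B: fails — 3R²1, 3R2 but no w with 1R²w and 2R²w.
C: fails — sR²s, sRu but no w with sR²w and uR²w.
D: fails — vR²u, vRu but no t with uR²t and uR²t.

A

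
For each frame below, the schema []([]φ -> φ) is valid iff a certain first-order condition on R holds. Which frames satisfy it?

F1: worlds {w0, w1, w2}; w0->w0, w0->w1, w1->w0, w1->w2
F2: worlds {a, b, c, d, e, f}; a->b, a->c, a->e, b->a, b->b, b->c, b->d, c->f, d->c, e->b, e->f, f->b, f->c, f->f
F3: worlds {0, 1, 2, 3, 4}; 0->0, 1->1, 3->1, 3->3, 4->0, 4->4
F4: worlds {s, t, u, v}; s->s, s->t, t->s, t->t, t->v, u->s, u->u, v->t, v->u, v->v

F3, F4

Frame correspondent (Sahlqvist): forall x forall y (Rxy -> Ryy) — i.e. shift-reflexivity.
F1: fails — Rw1w2 but not Rw2w2.
F2: fails — Rbc but not Rcc.
F3: holds.
F4: holds.
Valid on: F3, F4.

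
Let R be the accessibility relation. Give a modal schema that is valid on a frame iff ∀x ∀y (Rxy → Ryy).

A defining formula is □(□p → p) (the T□ axiom).

□(□p → p)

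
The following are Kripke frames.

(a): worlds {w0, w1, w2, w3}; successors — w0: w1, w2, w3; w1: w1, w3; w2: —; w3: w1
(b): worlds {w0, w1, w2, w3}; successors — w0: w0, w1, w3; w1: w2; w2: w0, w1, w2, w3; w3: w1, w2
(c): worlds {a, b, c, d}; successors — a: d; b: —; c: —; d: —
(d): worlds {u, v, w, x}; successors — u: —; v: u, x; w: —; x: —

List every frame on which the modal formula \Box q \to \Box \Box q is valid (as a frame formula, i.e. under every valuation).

The schema corresponds to transitivity: \forall x \forall y \forall z (Rxy \wedge Ryz \to Rxz).
(a): fails — Rw3w1 and Rw1w3 but not Rw3w3.
(b): fails — Rw1w2 and Rw2w0 but not Rw1w0.
(c): satisfies the condition.
(d): satisfies the condition.

(c), (d)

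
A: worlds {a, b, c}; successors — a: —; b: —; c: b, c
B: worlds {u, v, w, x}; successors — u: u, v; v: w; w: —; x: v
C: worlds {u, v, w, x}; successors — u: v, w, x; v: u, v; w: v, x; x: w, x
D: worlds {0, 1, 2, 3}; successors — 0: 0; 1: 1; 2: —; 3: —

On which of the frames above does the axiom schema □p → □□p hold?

A, D

This is the axiom for transitivity; its first-order frame correspondent is ∀x ∀y ∀z (Rxy ∧ Ryz → Rxz).
A: condition met.
B: fails — Ruv and Rvw but not Ruw.
C: fails — Ruv and Rvu but not Ruu.
D: condition met.
Valid on: A, D.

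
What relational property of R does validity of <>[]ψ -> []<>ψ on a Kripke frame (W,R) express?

Suppose ◇□ψ→□◇ψ is valid. Take Rxy, Rxz and set V(ψ)={w : Ryw}. Then □ψ at y so ◇□ψ at x, so □◇ψ at x, so ◇ψ at z, giving w with Rzw and Ryw.
Conversely, any frame satisfying forall x forall y forall z (Rxy & Rxz -> exists w (Ryw & Rzw)) validates the schema.
So the correspondent is convergence.

convergence: forall x forall y forall z (Rxy & Rxz -> exists w (Ryw & Rzw))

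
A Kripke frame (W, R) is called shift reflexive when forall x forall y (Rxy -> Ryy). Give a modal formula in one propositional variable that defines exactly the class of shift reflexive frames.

This is shift-reflexivity; the standard corresponding axiom is T□: □(□ψ → ψ).
Suppose □(□ψ→ψ) is valid. Take Rxy and set V(ψ)={w : Ryw}. Then at y, □ψ holds; since □(□ψ→ψ) at x, □ψ→ψ at y, so ψ at y, i.e. Ryy.

□(□ψ → ψ)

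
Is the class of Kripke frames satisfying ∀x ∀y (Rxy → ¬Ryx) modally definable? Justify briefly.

No — not modally definable

Modal frame validity is preserved under surjective bounded morphisms.
The 4-cycle (worlds s,t,u,v with s→t→u→v→s) is asymmetric. Mapping every world to a single reflexive point • is a surjective bounded morphism, and the reflexive point is not asymmetric (R•• but asymmetry requires ¬R••).
So the class is not modally definable.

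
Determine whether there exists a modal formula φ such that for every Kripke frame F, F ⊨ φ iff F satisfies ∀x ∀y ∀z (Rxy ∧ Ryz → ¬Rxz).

Any modally definable frame class is closed under surjective bounded morphisms.
The 3-cycle (worlds a,b,c with a→b→c→a) is intransitive. Mapping every world to a single reflexive point • is a surjective bounded morphism; the reflexive point is not intransitive (R••∧R•• but R••).
Hence intransitivity is not modally definable.

Not modally definable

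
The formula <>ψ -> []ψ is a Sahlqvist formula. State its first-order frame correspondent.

This is the CD axiom.
It corresponds to partial functionality: forall x forall y forall z (Rxy & Rxz -> y = z).

partial functionality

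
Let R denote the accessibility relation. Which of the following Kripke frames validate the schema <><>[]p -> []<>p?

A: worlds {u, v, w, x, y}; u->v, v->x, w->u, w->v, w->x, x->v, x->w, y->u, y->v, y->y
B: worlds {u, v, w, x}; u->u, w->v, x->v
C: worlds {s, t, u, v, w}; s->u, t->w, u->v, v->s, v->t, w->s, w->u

This is the axiom for a generalized confluence (Geach) condition; its first-order frame correspondent is forall x forall y forall z ((x R^2 y & xRz) -> exists w (yRw & zRw)).
A: fails — uR²x, uRv but no t with xRt and vRt.
B: holds.
C: fails — sR²v, sRu but no w* with vRw* and uRw*.
Valid on: B.

B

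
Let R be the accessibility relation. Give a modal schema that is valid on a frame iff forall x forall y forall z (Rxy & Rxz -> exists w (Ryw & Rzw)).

◇□ψ → □◇ψ

A defining formula is ◇□ψ → □◇ψ (the .2 axiom).
Suppose ◇□ψ→□◇ψ is valid. Take Rxy, Rxz and set V(ψ)={w : Ryw}. Then □ψ at y so ◇□ψ at x, so □◇ψ at x, so ◇ψ at z, giving w with Rzw and Ryw.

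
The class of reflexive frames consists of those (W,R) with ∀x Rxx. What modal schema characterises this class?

The condition is reflexivity. The T schema □ψ → ψ defines it.

□ψ → ψ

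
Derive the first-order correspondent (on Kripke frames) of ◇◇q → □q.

∀x ∀y ∀z ((xR²y ∧ xRz) → ∃w (y = w ∧ z = w))

This is a Sahlqvist (Geach-type) schema ◇^2□^0q → □^1◇^0q.
Minimal-valuation argument: fix x; take any y with xR^2y and any z with xR^1z. Set V(q) to the set of worlds R-reachable from y in exactly 0 steps. Then □^0q holds at y, so the antecedent holds at x; validity forces ◇^0q at z, giving a w with zR^0w and yR^0w.
First-order correspondent: ∀x ∀y ∀z ((xR²y ∧ xRz) → ∃w (y = w ∧ z = w)).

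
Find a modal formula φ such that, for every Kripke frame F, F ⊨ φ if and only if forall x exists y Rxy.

A defining formula is □q → ◇q (the D axiom).
Suppose □q→◇q is valid. At any x set V(q)=W. Then □q at x, so ◇q at x, so x has a successor.

□q → ◇q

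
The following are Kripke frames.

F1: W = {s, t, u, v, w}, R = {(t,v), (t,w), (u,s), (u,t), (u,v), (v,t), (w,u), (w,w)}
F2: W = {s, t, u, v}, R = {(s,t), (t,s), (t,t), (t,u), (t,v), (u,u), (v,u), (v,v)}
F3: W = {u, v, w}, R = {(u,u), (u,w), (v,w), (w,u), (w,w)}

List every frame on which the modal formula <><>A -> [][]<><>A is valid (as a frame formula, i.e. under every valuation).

The schema corresponds to a generalized confluence (Geach) condition: forall x forall y forall z ((x R^2 y & x R^2 z) -> exists w (y = w & z R^2 w)).
F1: fails — tR²u, tR²u but no w* with u=w* and uR²w*.
F2: fails — sR²s, sR²u but no w with s=w and uR²w.
F3: holds.

F3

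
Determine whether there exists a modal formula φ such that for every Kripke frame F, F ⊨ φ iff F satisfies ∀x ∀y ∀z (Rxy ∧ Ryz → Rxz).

Yes: it is transitivity, defined by the 4 schema □q → □□q.
Suppose □q→□□q is valid. Take Rxy, Ryz and set V(q)={w : Rxw}. Then □q at x, so □□q at x, so □q at y, so q at z, i.e. Rxz.

Yes — defined by □q → □□q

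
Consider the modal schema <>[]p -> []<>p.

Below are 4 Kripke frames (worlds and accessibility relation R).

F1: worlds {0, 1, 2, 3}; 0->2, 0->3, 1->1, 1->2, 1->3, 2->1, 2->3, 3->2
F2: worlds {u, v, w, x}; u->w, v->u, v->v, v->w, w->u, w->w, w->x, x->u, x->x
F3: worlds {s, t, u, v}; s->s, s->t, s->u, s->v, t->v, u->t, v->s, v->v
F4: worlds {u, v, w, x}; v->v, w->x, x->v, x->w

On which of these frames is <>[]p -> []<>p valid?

none

Frame correspondent (Sahlqvist): forall x forall y forall z (Rxy & Rxz -> exists w (Ryw & Rzw)) — i.e. convergence.
F1: fails — R02 and R03 but 2 and 3 have no common successor.
F2: fails — Rwu and Rwx but u and x have no common successor.
F3: fails — Rsv and Rsu but v and u have no common successor.
F4: fails — Rxw and Rxv but w and v have no common successor.
Valid on no frame.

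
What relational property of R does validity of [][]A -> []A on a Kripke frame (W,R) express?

density: forall x forall y (Rxy -> exists z (Rxz & Rzy))

Suppose □□A→□A is valid. Take Rxy and set V(A)={w : xR²w}. Then □□A at x, so □A at x, so A at y, i.e. ∃z(Rxz∧Rzy).
The converse is a direct semantic check.
So the correspondent is density.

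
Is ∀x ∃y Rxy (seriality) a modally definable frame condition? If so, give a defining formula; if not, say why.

Definable; □r → ◇r defines it

Yes: it is seriality, defined by the D schema □r → ◇r.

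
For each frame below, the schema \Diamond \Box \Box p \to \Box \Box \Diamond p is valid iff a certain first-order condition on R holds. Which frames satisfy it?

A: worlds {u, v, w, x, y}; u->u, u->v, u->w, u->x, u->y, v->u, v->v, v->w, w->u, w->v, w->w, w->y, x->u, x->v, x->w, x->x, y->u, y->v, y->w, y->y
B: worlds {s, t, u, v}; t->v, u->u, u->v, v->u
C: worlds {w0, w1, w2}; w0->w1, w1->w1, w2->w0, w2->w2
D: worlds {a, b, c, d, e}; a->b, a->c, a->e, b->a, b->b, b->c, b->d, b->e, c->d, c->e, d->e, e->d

Frame correspondent (Sahlqvist): \forall x \forall y \forall z ((xRy \wedge x R^2 z) \to \exists w (y R^2 w \wedge zRw)) — i.e. a generalized confluence (Geach) condition.
A: holds.
B: holds.
C: fails — w2Rw0, w2R²w2 but no w with w0R²w and w2Rw.
D: fails — aRe, aR²e but no w with eR²w and eRw.

A, B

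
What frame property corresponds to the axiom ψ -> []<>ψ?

Symmetry

Suppose ψ→□◇ψ is valid. Take Rxy and set V(ψ)={x}. Then ψ at x, so □◇ψ at x, so ◇ψ at y, so some z with Ryz has ψ; z=x, i.e. Ryx.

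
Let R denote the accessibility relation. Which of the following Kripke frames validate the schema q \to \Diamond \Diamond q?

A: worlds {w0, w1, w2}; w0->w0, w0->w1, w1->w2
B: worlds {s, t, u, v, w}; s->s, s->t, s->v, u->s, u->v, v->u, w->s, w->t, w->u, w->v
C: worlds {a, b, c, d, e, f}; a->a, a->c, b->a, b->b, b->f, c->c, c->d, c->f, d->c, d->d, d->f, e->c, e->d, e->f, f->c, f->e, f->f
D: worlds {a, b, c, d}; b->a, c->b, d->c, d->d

C

This is the axiom for a generalized confluence (Geach) condition; its first-order frame correspondent is \forall x \exists w (x = w \wedge x R^2 w).
A: fails — at w1 but no w with w1=w and w1R²w.
B: fails — at t but no w* with t=w* and tR²w*.
C: condition met.
D: fails — at a but no w with a=w and aR²w.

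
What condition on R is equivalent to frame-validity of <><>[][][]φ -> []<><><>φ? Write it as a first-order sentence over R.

This is a Sahlqvist (Geach-type) schema ◇^2□^3φ → □^1◇^3φ.
Minimal-valuation argument: fix x; take any y with xR^2y and any z with xR^1z. Set V(φ) to the set of worlds R-reachable from y in exactly 3 steps. Then □^3φ holds at y, so the antecedent holds at x; validity forces ◇^3φ at z, giving a w with zR^3w and yR^3w.
First-order correspondent: forall x forall y forall z ((x R^2 y & xRz) -> exists w (y R^3 w & z R^3 w)).

forall x forall y forall z ((x R^2 y & xRz) -> exists w (y R^3 w & z R^3 w))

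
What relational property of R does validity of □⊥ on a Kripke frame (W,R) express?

emptiness of R: ∀x ∀y ¬Rxy

This is the Ver axiom.
It corresponds to emptiness of R: ∀x ∀y ¬Rxy.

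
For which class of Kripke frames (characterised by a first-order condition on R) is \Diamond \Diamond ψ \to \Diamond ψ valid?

This is frame-equivalent to □ψ → □□ψ (substitute ¬ψ for ψ and contrapose).
Suppose □ψ→□□ψ is valid. Take Rxy, Ryz and set V(ψ)={w : Rxw}. Then □ψ at x, so □□ψ at x, so □ψ at y, so ψ at z, i.e. Rxz.

transitivity: \forall x \forall y \forall z (Rxy \wedge Ryz \to Rxz)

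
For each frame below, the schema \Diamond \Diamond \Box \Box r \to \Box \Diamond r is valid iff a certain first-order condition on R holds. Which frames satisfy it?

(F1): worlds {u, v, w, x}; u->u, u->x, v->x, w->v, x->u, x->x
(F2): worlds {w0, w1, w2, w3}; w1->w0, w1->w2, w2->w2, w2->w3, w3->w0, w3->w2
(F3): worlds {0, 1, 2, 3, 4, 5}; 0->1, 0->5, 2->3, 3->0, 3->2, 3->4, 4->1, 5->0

The schema corresponds to a generalized confluence (Geach) condition: \forall x \forall y \forall z ((x R^2 y \wedge xRz) \to \exists w (y R^2 w \wedge zRw)).
(F1): satisfies the condition.
(F2): fails — w1R²w2, w1Rw0 but no w with w2R²w and w0Rw.
(F3): fails — 0R²0, 0R1 but no w with 0R²w and 1Rw.

(F1)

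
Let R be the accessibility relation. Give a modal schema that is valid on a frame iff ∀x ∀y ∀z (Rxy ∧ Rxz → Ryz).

◇ψ → □◇ψ

This is the Euclidean property; the standard corresponding axiom is 5: ◇ψ → □◇ψ.
Suppose ◇ψ→□◇ψ is valid. Take Rxy, Rxz and set V(ψ)={y}. Then ◇ψ at x, so □◇ψ at x, so ◇ψ at z, so some w with Rzw has ψ; w=y, i.e. Rzy. By symmetry of the argument, Ryz.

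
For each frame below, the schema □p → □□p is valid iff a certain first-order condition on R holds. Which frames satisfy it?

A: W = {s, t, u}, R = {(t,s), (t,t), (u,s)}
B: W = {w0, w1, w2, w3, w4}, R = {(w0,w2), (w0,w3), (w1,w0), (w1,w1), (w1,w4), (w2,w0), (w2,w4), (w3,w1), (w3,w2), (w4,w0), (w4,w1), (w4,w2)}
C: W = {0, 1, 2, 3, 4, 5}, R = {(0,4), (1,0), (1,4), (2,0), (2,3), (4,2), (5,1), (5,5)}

A

The schema corresponds to transitivity: ∀x ∀y ∀z (Rxy ∧ Ryz → Rxz).
A: satisfies the condition.
B: fails — Rw1w0 and Rw0w2 but not Rw1w2.
C: fails — R04 and R42 but not R02.
Valid on: A.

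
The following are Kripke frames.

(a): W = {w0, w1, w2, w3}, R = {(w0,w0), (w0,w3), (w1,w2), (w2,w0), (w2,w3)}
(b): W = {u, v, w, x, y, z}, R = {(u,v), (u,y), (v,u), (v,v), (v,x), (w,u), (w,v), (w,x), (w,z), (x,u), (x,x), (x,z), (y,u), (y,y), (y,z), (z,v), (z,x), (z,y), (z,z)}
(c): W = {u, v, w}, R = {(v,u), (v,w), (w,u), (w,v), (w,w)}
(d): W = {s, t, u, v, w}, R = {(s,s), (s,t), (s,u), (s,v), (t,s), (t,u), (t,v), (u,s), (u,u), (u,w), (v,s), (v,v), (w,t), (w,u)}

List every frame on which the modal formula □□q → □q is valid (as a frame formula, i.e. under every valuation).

(b), (c)

Frame correspondent (Sahlqvist): ∀x ∀y (Rxy → ∃z (Rxz ∧ Rzy)) — i.e. density.
(a): fails — Rw1w2 but no z with Rw1z and Rzw2.
(b): holds.
(c): holds.
(d): fails — Rwt but no z with Rwz and Rzt.
Valid on: (b), (c).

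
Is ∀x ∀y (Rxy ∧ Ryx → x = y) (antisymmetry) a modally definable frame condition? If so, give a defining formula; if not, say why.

Not definable by any modal formula

If a class were modally definable it would be closed under surjective bounded morphisms (Goldblatt–Thomason).
The 4-cycle (worlds 0,1,2,3 with 0→1→2→3→0) is antisymmetric. Sending even-indexed worlds to a and odd-indexed worlds to b is a surjective bounded morphism onto the two-world frame with a↔b, which is not antisymmetric.
So the class is not modally definable.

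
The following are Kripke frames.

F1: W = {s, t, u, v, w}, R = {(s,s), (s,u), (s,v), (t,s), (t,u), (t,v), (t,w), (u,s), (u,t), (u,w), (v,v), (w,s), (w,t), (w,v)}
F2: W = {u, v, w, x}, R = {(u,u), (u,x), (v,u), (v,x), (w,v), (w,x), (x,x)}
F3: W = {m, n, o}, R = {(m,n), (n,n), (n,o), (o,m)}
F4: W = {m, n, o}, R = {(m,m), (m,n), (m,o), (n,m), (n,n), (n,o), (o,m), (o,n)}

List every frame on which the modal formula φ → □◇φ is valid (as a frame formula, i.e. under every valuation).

F4

The schema corresponds to symmetry: ∀x ∀y (Rxy → Ryx).
F1: fails — Rtv but not Rvt.
F2: fails — Rwx but not Rxw.
F3: fails — Rom but not Rmo.
F4: ✓.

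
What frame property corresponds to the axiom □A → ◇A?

This schema is the D axiom.
It corresponds to seriality: ∀x ∃y Rxy.

seriality: ∀x ∃y Rxy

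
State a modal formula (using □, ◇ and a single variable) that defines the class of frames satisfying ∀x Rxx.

This is reflexivity; the standard corresponding axiom is T: □s → s.
Suppose □s→s is valid. At any x set V(s)={w : Rxw}. Then □s holds at x, so s holds at x, i.e. Rxx.

□s → s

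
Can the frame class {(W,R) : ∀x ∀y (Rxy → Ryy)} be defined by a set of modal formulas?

Yes — defined by □(□p → p)

The condition is shift-reflexivity. A defining modal formula is □(□p → p).
Suppose □(□p→p) is valid. Take Rxy and set V(p)={w : Ryw}. Then at y, □p holds; since □(□p→p) at x, □p→p at y, so p at y, i.e. Ryy.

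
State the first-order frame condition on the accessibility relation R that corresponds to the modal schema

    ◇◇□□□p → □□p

∀x ∀y ∀z ((xR²y ∧ xR²z) → ∃w (yR³w ∧ z = w))

This is a Sahlqvist (Geach-type) schema ◇^2□^3p → □^2◇^0p.
First-order correspondent: ∀x ∀y ∀z ((xR²y ∧ xR²z) → ∃w (yR³w ∧ z = w)).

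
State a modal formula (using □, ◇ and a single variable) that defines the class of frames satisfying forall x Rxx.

□p → p

This is reflexivity; the standard corresponding axiom is T: □p → p.
Suppose □p→p is valid. At any x set V(p)={w : Rxw}. Then □p holds at x, so p holds at x, i.e. Rxx.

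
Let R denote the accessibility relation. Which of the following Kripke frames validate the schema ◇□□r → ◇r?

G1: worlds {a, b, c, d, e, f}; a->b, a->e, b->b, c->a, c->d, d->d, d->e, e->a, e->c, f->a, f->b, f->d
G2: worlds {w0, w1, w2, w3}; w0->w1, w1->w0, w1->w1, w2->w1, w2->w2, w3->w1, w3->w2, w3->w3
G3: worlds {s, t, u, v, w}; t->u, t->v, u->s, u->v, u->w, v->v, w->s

G2

The schema corresponds to a generalized confluence (Geach) condition: ∀x ∀y (xRy → ∃w (yR²w ∧ xRw)).
G1: fails — eRc but no w with cR²w and eRw.
G2: satisfies the condition.
G3: fails — uRs but no w* with sR²w* and uRw*.
Valid on: G2.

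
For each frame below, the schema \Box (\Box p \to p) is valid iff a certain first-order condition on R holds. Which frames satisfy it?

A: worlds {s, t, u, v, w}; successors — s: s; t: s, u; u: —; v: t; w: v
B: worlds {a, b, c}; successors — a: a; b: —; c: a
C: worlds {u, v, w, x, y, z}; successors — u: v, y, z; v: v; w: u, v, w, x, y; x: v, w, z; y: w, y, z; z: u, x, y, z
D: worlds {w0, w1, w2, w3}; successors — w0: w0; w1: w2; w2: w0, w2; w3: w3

B, D

Frame correspondent (Sahlqvist): \forall x \forall y (Rxy \to Ryy) — i.e. shift-reflexivity.
A: fails — Rvt but not Rtt.
B: satisfies the condition.
C: fails — Rwx but not Rxx.
D: satisfies the condition.
Valid on: B, D.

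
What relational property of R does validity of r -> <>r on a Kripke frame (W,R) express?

reflexivity: forall x Rxx

Equivalently (dual form): □r → r.
Suppose □r→r is valid. At any x set V(r)={w : Rxw}. Then □r holds at x, so r holds at x, i.e. Rxx.
The converse is a direct semantic check.
Frame condition: forall x Rxx.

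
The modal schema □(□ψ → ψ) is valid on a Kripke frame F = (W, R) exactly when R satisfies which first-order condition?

Suppose □(□ψ→ψ) is valid. Take Rxy and set V(ψ)={w : Ryw}. Then at y, □ψ holds; since □(□ψ→ψ) at x, □ψ→ψ at y, so ψ at y, i.e. Ryy.
Conversely, on a frame with shift-reflexivity the schema holds at every world under every valuation.
So the correspondent is shift-reflexivity.

shift-reflexivity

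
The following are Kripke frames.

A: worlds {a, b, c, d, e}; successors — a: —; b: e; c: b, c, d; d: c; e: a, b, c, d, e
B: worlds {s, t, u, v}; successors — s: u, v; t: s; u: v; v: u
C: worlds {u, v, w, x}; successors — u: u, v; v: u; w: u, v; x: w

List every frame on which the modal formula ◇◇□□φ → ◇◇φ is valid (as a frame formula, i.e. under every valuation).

B, C

This is the axiom for a generalized confluence (Geach) condition; its first-order frame correspondent is ∀x ∀y (xR²y → ∃w (yR²w ∧ xR²w)).
A: fails — bR²a but no w with aR²w and bR²w.
B: ✓.
C: ✓.
Valid on: B, C.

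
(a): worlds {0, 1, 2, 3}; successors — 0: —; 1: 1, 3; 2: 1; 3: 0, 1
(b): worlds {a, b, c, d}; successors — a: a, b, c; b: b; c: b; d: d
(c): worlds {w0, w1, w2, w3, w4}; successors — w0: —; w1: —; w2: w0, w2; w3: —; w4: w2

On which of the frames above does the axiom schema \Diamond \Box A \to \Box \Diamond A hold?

The schema corresponds to convergence: \forall x \forall y \forall z (Rxy \wedge Rxz \to \exists w (Ryw \wedge Rzw)).
(a): fails — R31 and R30 but 1 and 0 have no common successor.
(b): ✓.
(c): fails — Rw2w0 and Rw2w0 but w0 and w0 have no common successor.

(b)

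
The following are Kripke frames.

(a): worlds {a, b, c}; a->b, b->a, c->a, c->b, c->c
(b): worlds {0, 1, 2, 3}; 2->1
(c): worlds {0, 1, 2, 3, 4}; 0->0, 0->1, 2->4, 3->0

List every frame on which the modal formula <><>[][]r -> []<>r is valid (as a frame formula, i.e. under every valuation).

This is the axiom for a generalized confluence (Geach) condition; its first-order frame correspondent is forall x forall y forall z ((x R^2 y & xRz) -> exists w (y R^2 w & zRw)).
(a): fails — cR²a, cRa but no w with aR²w and aRw.
(b): ✓.
(c): fails — 0R²0, 0R1 but no w with 0R²w and 1Rw.

(b)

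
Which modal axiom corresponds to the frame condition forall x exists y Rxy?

A defining formula is □p → ◇p (the D axiom).
Suppose □p→◇p is valid. At any x set V(p)=W. Then □p at x, so ◇p at x, so x has a successor.

□p → ◇p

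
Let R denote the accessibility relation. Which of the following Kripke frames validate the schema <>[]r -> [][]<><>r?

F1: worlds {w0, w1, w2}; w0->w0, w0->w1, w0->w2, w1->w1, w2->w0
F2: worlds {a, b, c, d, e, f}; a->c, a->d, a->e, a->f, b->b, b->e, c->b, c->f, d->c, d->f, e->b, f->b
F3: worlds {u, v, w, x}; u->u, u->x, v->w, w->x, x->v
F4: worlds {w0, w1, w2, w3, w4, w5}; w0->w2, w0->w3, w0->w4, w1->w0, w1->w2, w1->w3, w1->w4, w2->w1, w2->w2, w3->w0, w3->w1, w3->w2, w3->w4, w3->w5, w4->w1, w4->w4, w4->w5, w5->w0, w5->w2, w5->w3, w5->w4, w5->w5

This is the axiom for a generalized confluence (Geach) condition; its first-order frame correspondent is forall x forall y forall z ((xRy & x R^2 z) -> exists w (yRw & z R^2 w)).
F1: fails — w0Rw2, w0R²w1 but no w with w2Rw and w1R²w.
F2: fails — aRd, aR²b but no w with dRw and bR²w.
F3: fails — uRu, uR²x but no t with uRt and xR²t.
F4: ✓.
Valid on: F4.

F4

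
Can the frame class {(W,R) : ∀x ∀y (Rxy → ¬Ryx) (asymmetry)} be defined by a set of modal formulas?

Not modally definable

If a class were modally definable it would be closed under surjective bounded morphisms (Goldblatt–Thomason).
The 5-cycle (worlds a,b,c,d,e with a→b→c→d→e→a) is asymmetric. Mapping every world to a single reflexive point • is a surjective bounded morphism, and the reflexive point is not asymmetric (R•• but asymmetry requires ¬R••).
So the class is not modally definable.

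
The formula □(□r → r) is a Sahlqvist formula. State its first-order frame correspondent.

shift-reflexivity

Suppose □(□r→r) is valid. Take Rxy and set V(r)={w : Ryw}. Then at y, □r holds; since □(□r→r) at x, □r→r at y, so r at y, i.e. Ryy.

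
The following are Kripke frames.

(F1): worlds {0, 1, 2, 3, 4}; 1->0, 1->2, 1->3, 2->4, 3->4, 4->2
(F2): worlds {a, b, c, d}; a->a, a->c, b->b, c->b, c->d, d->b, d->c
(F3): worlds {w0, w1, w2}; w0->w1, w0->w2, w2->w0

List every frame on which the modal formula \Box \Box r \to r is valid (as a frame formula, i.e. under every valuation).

The schema corresponds to a generalized confluence (Geach) condition: \forall x \exists w (x R^2 w \wedge x = w).
(F1): fails — at 0 but no w with 0R²w and 0=w.
(F2): condition met.
(F3): fails — at w1 but no w with w1R²w and w1=w.

(F2)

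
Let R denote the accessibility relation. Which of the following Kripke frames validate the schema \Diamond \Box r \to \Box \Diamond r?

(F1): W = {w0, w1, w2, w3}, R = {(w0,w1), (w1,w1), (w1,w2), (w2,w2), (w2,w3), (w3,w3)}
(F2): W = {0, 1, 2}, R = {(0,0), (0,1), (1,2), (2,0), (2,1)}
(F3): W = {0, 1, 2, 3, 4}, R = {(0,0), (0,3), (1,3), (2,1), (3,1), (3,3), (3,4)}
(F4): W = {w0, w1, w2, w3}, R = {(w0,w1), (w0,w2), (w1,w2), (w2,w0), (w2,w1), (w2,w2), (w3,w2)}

(F1), (F4)

This is the axiom for convergence; its first-order frame correspondent is \forall x \forall y \forall z (Rxy \wedge Rxz \to \exists w (Ryw \wedge Rzw)).
(F1): condition met.
(F2): fails — R00 and R01 but 0 and 1 have no common successor.
(F3): fails — R34 and R34 but 4 and 4 have no common successor.
(F4): condition met.
Valid on: (F1), (F4).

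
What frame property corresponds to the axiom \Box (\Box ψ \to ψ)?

Suppose □(□ψ→ψ) is valid. Take Rxy and set V(ψ)={w : Ryw}. Then at y, □ψ holds; since □(□ψ→ψ) at x, □ψ→ψ at y, so ψ at y, i.e. Ryy.
The converse is a direct semantic check.
Frame condition: \forall x \forall y (Rxy \to Ryy).

shift-reflexivity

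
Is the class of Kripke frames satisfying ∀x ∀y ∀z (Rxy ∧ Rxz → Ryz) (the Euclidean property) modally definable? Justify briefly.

Yes: it is the Euclidean property, defined by the 5 schema ◇p → □◇p.
Suppose ◇p→□◇p is valid. Take Rxy, Rxz and set V(p)={y}. Then ◇p at x, so □◇p at x, so ◇p at z, so some w with Rzw has p; w=y, i.e. Rzy. By symmetry of the argument, Ryz.

Yes, by ◇p → □◇p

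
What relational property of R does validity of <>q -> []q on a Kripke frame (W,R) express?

partial functionality

Suppose ◇q→□q is valid. Take Rxy, Rxz and set V(q)={y}. Then ◇q at x, so □q at x, so q at z, i.e. z=y.
The converse is a direct semantic check.
So the correspondent is partial functionality.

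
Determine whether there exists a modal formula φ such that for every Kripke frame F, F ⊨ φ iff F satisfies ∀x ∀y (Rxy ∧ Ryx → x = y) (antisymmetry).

Modal frame validity is preserved under surjective bounded morphisms.
The 6-cycle (worlds s,t,u,v,w,x with s→t→u→v→w→x→s) is antisymmetric. Sending even-indexed worlds to • and odd-indexed worlds to ∘ is a surjective bounded morphism onto the two-world frame with •↔∘, which is not antisymmetric.
So no modal formula (or set of formulas) defines exactly the antisymmetric frames.

No — not modally definable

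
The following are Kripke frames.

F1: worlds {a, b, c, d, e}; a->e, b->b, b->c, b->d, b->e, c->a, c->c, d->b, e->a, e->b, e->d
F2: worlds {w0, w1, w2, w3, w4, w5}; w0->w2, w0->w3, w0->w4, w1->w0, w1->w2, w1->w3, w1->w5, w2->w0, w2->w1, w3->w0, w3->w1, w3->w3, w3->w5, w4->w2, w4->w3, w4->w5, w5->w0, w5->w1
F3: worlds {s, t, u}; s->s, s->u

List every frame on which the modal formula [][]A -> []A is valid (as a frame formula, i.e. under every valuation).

Frame correspondent (Sahlqvist): forall x forall y (Rxy -> exists z (Rxz & Rzy)) — i.e. density.
F1: fails — Rea but no z with Rez and Rza.
F2: fails — Rw0w4 but no z with Rw0z and Rzw4.
F3: condition met.

F3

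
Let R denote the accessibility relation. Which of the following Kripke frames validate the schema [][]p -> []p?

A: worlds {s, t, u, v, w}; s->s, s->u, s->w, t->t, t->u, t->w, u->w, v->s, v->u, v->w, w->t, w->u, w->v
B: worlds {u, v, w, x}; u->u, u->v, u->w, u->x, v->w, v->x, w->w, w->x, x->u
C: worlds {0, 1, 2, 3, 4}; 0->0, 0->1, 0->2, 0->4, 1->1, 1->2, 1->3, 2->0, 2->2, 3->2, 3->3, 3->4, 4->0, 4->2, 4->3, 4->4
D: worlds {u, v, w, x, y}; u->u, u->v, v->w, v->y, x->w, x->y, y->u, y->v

The schema corresponds to density: forall x forall y (Rxy -> exists z (Rxz & Rzy)).
A: fails — Ruw but no z with Ruz and Rzw.
B: ✓.
C: ✓.
D: fails — Rxw but no z with Rxz and Rzw.
Valid on: B, C.

B, C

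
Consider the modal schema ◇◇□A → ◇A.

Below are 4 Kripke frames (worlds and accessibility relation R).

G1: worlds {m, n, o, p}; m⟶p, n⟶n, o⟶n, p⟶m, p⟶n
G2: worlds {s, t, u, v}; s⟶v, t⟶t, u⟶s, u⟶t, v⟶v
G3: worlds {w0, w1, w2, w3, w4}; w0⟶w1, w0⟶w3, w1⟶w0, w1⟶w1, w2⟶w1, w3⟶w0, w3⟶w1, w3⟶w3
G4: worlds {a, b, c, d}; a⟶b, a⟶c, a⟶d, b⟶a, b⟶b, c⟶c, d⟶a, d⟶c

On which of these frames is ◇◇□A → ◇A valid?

This is the axiom for a generalized confluence (Geach) condition; its first-order frame correspondent is ∀x ∀y (xR²y → ∃w (yRw ∧ xRw)).
G1: fails — mR²n but no w with nRw and mRw.
G2: fails — uR²v but no w with vRw and uRw.
G3: satisfies the condition.
G4: fails — bR²c but no w with cRw and bRw.

G3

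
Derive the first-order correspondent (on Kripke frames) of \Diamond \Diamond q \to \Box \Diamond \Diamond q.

This is a Sahlqvist (Geach-type) schema ◇^2□^0q → □^1◇^2q.
Minimal-valuation argument: fix x; take any y with xR^2y and any z with xR^1z. Set V(q) to the set of worlds R-reachable from y in exactly 0 steps. Then □^0q holds at y, so the antecedent holds at x; validity forces ◇^2q at z, giving a w with zR^2w and yR^0w.
First-order correspondent: \forall x \forall y \forall z ((x R^2 y \wedge xRz) \to \exists w (y = w \wedge z R^2 w)).

\forall x \forall y \forall z ((x R^2 y \wedge xRz) \to \exists w (y = w \wedge z R^2 w))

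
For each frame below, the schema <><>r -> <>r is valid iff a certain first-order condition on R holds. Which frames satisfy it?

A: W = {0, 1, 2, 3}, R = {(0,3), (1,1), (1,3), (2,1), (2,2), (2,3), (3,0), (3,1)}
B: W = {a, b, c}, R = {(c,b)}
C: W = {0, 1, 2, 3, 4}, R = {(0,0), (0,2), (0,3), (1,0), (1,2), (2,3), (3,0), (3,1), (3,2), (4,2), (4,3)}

B

This is the axiom for transitivity; its first-order frame correspondent is forall x forall y forall z (Rxy & Ryz -> Rxz).
A: fails — R31 and R13 but not R33.
B: holds.
C: fails — R10 and R03 but not R13.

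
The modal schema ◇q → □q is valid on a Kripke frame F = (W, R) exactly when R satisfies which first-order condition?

Suppose ◇q→□q is valid. Take Rxy, Rxz and set V(q)={y}. Then ◇q at x, so □q at x, so q at z, i.e. z=y.

partial functionality: ∀x ∀y ∀z (Rxy ∧ Rxz → y = z)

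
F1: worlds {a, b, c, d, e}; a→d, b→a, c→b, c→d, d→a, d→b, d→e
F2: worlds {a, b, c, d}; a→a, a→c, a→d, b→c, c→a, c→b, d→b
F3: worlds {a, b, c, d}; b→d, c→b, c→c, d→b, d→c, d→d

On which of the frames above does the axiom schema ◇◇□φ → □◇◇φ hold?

F3

The schema corresponds to a generalized confluence (Geach) condition: ∀x ∀y ∀z ((xR²y ∧ xRz) → ∃w (yRw ∧ zR²w)).
F1: fails — aR²e, aRd but no w with eRw and dR²w.
F2: fails — aR²c, aRd but no w with cRw and dR²w.
F3: satisfies the condition.
Valid on: F3.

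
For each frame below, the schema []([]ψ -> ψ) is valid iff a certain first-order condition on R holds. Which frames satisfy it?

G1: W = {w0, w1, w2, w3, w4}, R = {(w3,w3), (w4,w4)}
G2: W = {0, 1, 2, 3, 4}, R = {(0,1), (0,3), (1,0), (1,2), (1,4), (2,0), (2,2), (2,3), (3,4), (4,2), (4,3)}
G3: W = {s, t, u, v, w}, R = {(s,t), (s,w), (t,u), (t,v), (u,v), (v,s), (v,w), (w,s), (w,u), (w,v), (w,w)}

G1

This is the axiom for shift-reflexivity; its first-order frame correspondent is forall x forall y (Rxy -> Ryy).
G1: ✓.
G2: fails — R10 but not R00.
G3: fails — Ruv but not Rvv.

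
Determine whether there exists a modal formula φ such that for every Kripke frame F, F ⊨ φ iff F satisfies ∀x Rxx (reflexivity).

Yes: it is reflexivity, defined by the T schema □r → r.
Suppose □r→r is valid. At any x set V(r)={w : Rxw}. Then □r holds at x, so r holds at x, i.e. Rxx.

Yes, by □r → r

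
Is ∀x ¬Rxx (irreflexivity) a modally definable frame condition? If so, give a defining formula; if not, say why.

No — not modally definable

If a class were modally definable it would be closed under surjective bounded morphisms (Goldblatt–Thomason).
The 2-cycle (worlds s,t with s→t→s) is irreflexive, and the map sending every world to a single reflexive point • is a surjective bounded morphism (forth: every edge maps to (•,•); back: every world has a successor). So any modal formula valid on the 2-cycle is also valid on the reflexive point, which is not irreflexive.
So the class is not modally definable.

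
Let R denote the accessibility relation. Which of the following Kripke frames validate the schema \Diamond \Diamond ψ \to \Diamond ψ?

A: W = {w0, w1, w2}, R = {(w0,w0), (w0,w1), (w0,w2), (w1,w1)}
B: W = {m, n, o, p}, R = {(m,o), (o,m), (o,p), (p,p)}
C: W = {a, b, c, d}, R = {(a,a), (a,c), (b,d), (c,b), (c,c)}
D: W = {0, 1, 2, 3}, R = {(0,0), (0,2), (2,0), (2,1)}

A

The schema corresponds to transitivity: \forall x \forall y \forall z (Rxy \wedge Ryz \to Rxz).
A: holds.
B: fails — Rom and Rmo but not Roo.
C: fails — Rcb and Rbd but not Rcd.
D: fails — R20 and R02 but not R22.
Valid on: A.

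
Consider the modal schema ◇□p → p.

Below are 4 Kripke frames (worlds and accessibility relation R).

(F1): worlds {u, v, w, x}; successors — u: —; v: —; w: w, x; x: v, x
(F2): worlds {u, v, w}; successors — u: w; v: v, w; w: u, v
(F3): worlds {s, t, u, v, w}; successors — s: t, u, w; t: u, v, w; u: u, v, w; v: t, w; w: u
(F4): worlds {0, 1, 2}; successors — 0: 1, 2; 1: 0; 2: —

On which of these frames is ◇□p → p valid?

Frame correspondent (Sahlqvist): ∀x ∀y (Rxy → Ryx) — i.e. symmetry.
(F1): fails — Rwx but not Rxw.
(F2): condition met.
(F3): fails — Ruv but not Rvu.
(F4): fails — R02 but not R20.
Valid on: (F2).

(F2)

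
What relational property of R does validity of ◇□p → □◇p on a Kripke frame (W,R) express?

convergence

Suppose ◇□p→□◇p is valid. Take Rxy, Rxz and set V(p)={w : Ryw}. Then □p at y so ◇□p at x, so □◇p at x, so ◇p at z, giving w with Rzw and Ryw.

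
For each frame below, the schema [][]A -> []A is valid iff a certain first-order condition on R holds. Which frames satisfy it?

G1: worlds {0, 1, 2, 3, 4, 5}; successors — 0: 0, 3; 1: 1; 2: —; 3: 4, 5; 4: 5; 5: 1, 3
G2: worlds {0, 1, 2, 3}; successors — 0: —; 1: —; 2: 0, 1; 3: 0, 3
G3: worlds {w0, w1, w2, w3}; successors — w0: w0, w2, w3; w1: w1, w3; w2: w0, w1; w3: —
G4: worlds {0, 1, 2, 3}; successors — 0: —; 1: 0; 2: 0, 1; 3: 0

G3

Frame correspondent (Sahlqvist): forall x forall y (Rxy -> exists z (Rxz & Rzy)) — i.e. density.
G1: fails — R34 but no z with R3z and Rz4.
G2: fails — R20 but no z with R2z and Rz0.
G3: satisfies the condition.
G4: fails — R10 but no z with R1z and Rz0.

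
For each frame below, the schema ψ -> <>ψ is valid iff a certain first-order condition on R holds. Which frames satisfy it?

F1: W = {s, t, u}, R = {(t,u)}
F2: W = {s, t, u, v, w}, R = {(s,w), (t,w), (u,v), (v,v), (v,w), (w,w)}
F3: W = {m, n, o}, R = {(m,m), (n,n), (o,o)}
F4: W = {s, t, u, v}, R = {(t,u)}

The schema corresponds to a generalized confluence (Geach) condition: forall x exists w (x = w & xRw).
F1: fails — at s but no w with s=w and sRw.
F2: fails — at s but no w* with s=w* and sRw*.
F3: holds.
F4: fails — at s but no w with s=w and sRw.

F3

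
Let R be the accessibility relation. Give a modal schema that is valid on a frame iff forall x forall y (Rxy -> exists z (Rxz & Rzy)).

□□r → □r

This is density; the standard corresponding axiom is C4: □□r → □r.
Suppose □□r→□r is valid. Take Rxy and set V(r)={w : xR²w}. Then □□r at x, so □r at x, so r at y, i.e. ∃z(Rxz∧Rzy).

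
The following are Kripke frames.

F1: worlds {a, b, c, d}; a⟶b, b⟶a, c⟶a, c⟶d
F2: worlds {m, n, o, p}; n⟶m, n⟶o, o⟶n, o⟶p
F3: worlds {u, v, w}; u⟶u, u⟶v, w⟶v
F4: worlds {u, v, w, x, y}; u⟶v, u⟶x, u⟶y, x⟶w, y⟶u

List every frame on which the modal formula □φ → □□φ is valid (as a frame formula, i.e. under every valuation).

F3

This is the axiom for transitivity; its first-order frame correspondent is ∀x ∀y ∀z (Rxy ∧ Ryz → Rxz).
F1: fails — Rca and Rab but not Rcb.
F2: fails — Rno and Ron but not Rnn.
F3: satisfies the condition.
F4: fails — Rux and Rxw but not Ruw.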